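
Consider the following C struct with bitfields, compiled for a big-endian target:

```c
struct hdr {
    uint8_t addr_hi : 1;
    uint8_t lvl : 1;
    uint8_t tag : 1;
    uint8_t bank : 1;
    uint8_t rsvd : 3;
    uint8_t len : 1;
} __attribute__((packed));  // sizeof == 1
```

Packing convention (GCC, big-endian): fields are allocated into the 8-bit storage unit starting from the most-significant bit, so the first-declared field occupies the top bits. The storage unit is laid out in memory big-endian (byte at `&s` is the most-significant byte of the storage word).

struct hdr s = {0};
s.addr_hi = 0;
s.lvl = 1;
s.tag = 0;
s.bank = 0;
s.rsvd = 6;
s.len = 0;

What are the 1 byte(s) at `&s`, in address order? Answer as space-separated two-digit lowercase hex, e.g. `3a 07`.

[7+:1] addr_hi=0 & 0x1 = 0x0; word=0x00
[6+:1] lvl=1 & 0x1 = 0x1; word=0x40
[5+:1] tag=0 & 0x1 = 0x0; word=0x40
[4+:1] bank=0 & 0x1 = 0x0; word=0x40
[1+:3] rsvd=6 & 0x7 = 0x6; word=0x4c
[0+:1] len=0 & 0x1 = 0x0; word=0x4c
word = 0x4c → big-endian bytes:
  [0]=0x4c

4c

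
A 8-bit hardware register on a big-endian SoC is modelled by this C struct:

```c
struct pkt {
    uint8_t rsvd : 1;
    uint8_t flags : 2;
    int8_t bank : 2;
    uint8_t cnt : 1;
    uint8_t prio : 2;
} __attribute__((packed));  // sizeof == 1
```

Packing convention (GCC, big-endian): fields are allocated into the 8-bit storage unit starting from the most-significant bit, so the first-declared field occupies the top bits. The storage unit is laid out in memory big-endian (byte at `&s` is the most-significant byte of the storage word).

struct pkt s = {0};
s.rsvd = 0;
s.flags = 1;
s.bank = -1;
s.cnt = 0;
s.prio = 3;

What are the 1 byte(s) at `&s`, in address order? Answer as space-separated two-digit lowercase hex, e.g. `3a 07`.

rsvd (1b) val=0 bits=0x0 at bit 7: 0x00
flags (2b) val=1 bits=0x1 at bit 5: 0x20
bank (2b) val=-1 bits=0x3 at bit 3: 0x38
cnt (1b) val=0 bits=0x0 at bit 2: 0x38
prio (2b) val=3 bits=0x3 at bit 0: 0x3b
word = 0x3b → big-endian bytes:
  [0]=0x3b

3b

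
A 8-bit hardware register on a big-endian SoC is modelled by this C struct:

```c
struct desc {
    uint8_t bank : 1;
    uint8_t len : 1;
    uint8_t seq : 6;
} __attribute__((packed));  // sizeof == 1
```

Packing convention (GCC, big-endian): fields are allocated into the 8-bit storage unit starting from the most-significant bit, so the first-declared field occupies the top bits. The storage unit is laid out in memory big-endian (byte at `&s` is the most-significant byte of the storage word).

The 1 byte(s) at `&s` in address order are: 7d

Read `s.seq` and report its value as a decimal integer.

[0]=0x7d (big-endian) → word 0x7d
bank:1 @ bit 7 → (0x7d>>7)&0x1 = 0x0
len:1 @ bit 6 → (0x7d>>6)&0x1 = 0x1
seq:6 @ bit 0 → (0x7d>>0)&0x3f = 0x3d  ←

61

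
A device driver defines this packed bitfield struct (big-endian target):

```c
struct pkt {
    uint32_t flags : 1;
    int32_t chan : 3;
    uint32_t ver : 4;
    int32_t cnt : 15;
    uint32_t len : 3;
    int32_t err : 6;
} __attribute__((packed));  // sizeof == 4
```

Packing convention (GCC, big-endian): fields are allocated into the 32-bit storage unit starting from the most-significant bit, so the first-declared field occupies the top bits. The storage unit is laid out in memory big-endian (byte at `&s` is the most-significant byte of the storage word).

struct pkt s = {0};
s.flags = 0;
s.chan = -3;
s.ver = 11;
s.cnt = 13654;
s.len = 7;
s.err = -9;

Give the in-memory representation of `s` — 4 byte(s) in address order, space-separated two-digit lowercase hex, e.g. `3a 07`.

5b 6a ad f7

flags (1b) val=0 bits=0x0 at bit 31: 0x00000000
chan (3b) val=-3 bits=0x5 at bit 28: 0x50000000
ver (4b) val=11 bits=0xb at bit 24: 0x5b000000
cnt (15b) val=13654 bits=0x3556 at bit 9: 0x5b6aac00
len (3b) val=7 bits=0x7 at bit 6: 0x5b6aadc0
err (6b) val=-9 bits=0x37 at bit 0: 0x5b6aadf7
word = 0x5b6aadf7 → big-endian bytes:
  [0]=0x5b  [1]=0x6a  [2]=0xad  [3]=0xf7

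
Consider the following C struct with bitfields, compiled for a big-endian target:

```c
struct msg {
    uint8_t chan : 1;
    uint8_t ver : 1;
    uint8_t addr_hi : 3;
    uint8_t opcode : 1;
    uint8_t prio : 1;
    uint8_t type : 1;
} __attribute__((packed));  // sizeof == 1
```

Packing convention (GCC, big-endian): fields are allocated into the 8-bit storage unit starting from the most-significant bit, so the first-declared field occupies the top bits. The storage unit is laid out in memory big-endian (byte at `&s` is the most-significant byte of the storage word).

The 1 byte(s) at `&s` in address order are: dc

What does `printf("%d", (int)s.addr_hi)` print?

3

[0]=0xdc (big-endian) → word 0xdc
chan:1 @ bit 7 → (0xdc>>7)&0x1 = 0x1
ver:1 @ bit 6 → (0xdc>>6)&0x1 = 0x1
addr_hi:3 @ bit 3 → (0xdc>>3)&0x7 = 0x3  ←
opcode:1 @ bit 2 → (0xdc>>2)&0x1 = 0x1
prio:1 @ bit 1 → (0xdc>>1)&0x1 = 0x0
type:1 @ bit 0 → (0xdc>>0)&0x1 = 0x0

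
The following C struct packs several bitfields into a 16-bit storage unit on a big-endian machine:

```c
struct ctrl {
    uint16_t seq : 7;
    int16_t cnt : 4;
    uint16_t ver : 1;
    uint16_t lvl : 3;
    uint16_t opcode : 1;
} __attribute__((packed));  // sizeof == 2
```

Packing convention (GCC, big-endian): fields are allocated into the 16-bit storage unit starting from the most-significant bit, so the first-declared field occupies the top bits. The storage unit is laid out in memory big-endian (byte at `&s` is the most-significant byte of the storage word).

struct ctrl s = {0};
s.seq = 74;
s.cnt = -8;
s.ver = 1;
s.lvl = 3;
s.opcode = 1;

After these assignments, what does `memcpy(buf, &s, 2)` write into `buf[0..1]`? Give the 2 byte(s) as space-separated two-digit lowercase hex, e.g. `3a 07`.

seq:7 = 74 → 0x4a << 9 → word 0x9400
cnt:4 = -8 → 0x8 << 5 → word 0x9500
ver:1 = 1 → 0x1 << 4 → word 0x9510
lvl:3 = 3 → 0x3 << 1 → word 0x9516
opcode:1 = 1 → 0x1 << 0 → word 0x9517
word = 0x9517 → big-endian bytes:
  [0]=0x95  [1]=0x17

95 17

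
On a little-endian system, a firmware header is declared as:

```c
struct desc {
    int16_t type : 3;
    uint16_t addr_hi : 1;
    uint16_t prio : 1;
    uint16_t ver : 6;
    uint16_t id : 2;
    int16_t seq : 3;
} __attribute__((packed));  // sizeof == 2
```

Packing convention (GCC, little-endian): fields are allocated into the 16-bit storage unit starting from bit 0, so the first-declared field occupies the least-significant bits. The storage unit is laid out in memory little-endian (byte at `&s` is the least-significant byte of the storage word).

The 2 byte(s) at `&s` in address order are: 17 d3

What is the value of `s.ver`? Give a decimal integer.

24

[0]=0x17 [1]=0xd3 (little-endian) → word 0xd317
type [0+:3] = (word>>0) & 0x7 = 7
addr_hi [3+:1] = (word>>3) & 0x1 = 0
prio [4+:1] = (word>>4) & 0x1 = 1
ver [5+:6] = (word>>5) & 0x3f = 24  ←
id [11+:2] = (word>>11) & 0x3 = 2
seq [13+:3] = (word>>13) & 0x7 = 6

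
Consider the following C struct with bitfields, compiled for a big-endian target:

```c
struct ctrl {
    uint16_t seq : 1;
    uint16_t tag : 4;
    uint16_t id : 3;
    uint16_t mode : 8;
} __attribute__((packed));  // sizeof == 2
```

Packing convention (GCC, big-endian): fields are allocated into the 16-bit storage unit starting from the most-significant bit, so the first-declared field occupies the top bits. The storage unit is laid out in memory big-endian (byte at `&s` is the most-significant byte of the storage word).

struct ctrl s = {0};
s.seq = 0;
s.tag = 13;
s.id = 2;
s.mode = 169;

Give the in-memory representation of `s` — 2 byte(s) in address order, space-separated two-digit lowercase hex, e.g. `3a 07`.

seq:1 = 0 → 0x0 << 15 → word 0x0000
tag:4 = 13 → 0xd << 11 → word 0x6800
id:3 = 2 → 0x2 << 8 → word 0x6a00
mode:8 = 169 → 0xa9 << 0 → word 0x6aa9
word = 0x6aa9 → big-endian bytes:
  [0]=0x6a  [1]=0xa9

6a a9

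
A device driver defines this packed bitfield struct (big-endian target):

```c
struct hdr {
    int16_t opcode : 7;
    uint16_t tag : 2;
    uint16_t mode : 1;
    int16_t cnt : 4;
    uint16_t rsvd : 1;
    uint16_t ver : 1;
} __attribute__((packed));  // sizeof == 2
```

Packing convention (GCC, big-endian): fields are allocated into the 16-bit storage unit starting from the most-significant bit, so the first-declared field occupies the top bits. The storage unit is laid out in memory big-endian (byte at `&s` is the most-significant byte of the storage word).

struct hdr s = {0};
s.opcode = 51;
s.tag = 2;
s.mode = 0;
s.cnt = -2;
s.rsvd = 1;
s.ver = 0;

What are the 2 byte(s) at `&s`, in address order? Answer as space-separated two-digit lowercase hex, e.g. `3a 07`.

67 3a

[9+:7] opcode=51 & 0x7f = 0x33; word=0x6600
[7+:2] tag=2 & 0x3 = 0x2; word=0x6700
[6+:1] mode=0 & 0x1 = 0x0; word=0x6700
[2+:4] cnt=-2 & 0xf = 0xe; word=0x6738
[1+:1] rsvd=1 & 0x1 = 0x1; word=0x673a
[0+:1] ver=0 & 0x1 = 0x0; word=0x673a
word = 0x673a → big-endian bytes:
  [0]=0x67  [1]=0x3a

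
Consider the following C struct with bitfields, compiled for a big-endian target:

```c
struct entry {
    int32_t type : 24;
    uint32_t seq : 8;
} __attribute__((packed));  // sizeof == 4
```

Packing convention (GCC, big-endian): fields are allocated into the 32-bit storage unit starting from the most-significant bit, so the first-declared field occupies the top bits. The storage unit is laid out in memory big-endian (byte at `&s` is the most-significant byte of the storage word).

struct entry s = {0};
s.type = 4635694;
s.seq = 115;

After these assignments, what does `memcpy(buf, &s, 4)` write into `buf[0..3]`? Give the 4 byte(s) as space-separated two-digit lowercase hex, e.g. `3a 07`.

type:24 = 4635694 → 0x46bc2e << 8 → word 0x46bc2e00
seq:8 = 115 → 0x73 << 0 → word 0x46bc2e73
word = 0x46bc2e73 → big-endian bytes:
  [0]=0x46  [1]=0xbc  [2]=0x2e  [3]=0x73

46 bc 2e 73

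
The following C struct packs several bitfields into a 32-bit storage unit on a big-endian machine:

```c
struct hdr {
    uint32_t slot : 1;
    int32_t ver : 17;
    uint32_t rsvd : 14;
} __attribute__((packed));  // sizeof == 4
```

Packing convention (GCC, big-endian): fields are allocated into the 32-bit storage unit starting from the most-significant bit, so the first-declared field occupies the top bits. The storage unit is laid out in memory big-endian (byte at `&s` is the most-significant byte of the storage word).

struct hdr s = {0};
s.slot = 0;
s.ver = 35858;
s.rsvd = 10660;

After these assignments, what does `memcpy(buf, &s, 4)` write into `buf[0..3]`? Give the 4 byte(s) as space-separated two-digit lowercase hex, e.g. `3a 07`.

slot (1b) val=0 bits=0x0 at bit 31: 0x00000000
ver (17b) val=35858 bits=0x8c12 at bit 14: 0x23048000
rsvd (14b) val=10660 bits=0x29a4 at bit 0: 0x2304a9a4
word = 0x2304a9a4 → big-endian bytes:
  [0]=0x23  [1]=0x04  [2]=0xa9  [3]=0xa4

23 04 a9 a4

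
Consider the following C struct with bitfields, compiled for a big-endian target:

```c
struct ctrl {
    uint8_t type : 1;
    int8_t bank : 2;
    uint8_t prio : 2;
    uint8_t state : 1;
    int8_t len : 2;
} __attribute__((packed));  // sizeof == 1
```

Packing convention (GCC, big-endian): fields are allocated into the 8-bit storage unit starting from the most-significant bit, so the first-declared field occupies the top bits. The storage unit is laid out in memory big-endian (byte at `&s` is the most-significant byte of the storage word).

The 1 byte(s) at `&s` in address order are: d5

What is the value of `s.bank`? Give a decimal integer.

-2

[0]=0xd5 (big-endian) → word 0xd5
type [7+:1] = (word>>7) & 0x1 = 1
bank [5+:2] = (word>>5) & 0x3 = 2  ←
prio [3+:2] = (word>>3) & 0x3 = 2
state [2+:1] = (word>>2) & 0x1 = 1
len [0+:2] = (word>>0) & 0x3 = 1
bank signed 2b, MSB=1: 2 - 4 = -2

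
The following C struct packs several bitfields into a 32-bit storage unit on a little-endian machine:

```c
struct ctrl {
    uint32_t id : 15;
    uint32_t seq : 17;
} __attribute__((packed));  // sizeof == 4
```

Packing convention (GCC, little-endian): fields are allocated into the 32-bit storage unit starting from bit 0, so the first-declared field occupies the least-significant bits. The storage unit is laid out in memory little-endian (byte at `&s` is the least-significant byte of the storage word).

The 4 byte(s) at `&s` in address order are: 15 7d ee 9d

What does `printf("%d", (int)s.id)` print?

[0]=0x15 [1]=0x7d [2]=0xee [3]=0x9d (little-endian) → word 0x9dee7d15
id [0+:15] = (word>>0) & 0x7fff = 32021  ←
seq [15+:17] = (word>>15) & 0x1ffff = 80860

32021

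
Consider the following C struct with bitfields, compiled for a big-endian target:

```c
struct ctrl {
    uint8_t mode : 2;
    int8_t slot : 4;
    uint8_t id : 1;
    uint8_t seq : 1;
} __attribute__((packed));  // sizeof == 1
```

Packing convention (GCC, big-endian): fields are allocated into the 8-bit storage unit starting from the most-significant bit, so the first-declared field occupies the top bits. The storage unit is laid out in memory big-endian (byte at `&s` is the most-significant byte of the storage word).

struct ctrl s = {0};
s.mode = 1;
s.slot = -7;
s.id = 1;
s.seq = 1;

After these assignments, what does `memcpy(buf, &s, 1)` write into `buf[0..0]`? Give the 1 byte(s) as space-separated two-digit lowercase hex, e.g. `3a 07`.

67

mode:2 = 1 → 0x1 << 6 → word 0x40
slot:4 = -7 → 0x9 << 2 → word 0x64
id:1 = 1 → 0x1 << 1 → word 0x66
seq:1 = 1 → 0x1 << 0 → word 0x67
word = 0x67 → big-endian bytes:
  [0]=0x67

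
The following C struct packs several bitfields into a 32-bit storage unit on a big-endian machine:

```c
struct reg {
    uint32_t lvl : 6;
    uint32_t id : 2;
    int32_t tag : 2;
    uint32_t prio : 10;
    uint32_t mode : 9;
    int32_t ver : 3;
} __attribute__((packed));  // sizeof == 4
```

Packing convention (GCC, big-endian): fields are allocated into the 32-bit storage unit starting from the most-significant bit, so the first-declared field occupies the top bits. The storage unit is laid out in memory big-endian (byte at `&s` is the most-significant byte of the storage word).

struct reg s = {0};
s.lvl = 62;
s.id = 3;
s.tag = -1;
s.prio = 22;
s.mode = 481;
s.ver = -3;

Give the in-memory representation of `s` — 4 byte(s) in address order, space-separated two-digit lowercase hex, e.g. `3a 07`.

[26+:6] lvl=62 & 0x3f = 0x3e; word=0xf8000000
[24+:2] id=3 & 0x3 = 0x3; word=0xfb000000
[22+:2] tag=-1 & 0x3 = 0x3; word=0xfbc00000
[12+:10] prio=22 & 0x3ff = 0x16; word=0xfbc16000
[3+:9] mode=481 & 0x1ff = 0x1e1; word=0xfbc16f08
[0+:3] ver=-3 & 0x7 = 0x5; word=0xfbc16f0d
word = 0xfbc16f0d → big-endian bytes:
  [0]=0xfb  [1]=0xc1  [2]=0x6f  [3]=0x0d

fb c1 6f 0d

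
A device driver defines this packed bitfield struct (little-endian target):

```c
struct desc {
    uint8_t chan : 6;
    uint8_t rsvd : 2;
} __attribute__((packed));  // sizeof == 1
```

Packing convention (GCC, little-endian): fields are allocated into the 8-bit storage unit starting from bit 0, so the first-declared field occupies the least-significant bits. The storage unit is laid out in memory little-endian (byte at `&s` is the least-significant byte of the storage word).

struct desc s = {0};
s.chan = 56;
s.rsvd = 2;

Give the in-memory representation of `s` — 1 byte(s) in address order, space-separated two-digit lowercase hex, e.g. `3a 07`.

b8

chan:6 = 56 → 0x38 << 0 → word 0x38
rsvd:2 = 2 → 0x2 << 6 → word 0xb8
word = 0xb8 → little-endian bytes:
  [0]=0xb8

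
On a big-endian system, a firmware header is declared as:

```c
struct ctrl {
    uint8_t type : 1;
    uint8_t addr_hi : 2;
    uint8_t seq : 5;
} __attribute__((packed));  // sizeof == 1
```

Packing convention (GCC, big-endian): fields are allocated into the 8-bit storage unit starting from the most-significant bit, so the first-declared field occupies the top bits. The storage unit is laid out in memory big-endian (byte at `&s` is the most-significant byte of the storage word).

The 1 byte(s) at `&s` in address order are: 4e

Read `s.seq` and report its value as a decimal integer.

14

[0]=0x4e (big-endian) → word 0x4e
type:1 @ bit 7 → (0x4e>>7)&0x1 = 0x0
addr_hi:2 @ bit 5 → (0x4e>>5)&0x3 = 0x2
seq:5 @ bit 0 → (0x4e>>0)&0x1f = 0xe  ←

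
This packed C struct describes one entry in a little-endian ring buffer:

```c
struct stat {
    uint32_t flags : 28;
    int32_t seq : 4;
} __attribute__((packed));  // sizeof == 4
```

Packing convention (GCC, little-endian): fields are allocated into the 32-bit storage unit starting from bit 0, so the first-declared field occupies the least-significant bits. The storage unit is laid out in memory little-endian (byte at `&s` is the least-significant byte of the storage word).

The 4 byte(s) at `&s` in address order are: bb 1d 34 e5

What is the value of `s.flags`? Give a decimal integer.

[0]=0xbb [1]=0x1d [2]=0x34 [3]=0xe5 (little-endian) → word 0xe5341dbb
flags:28 @ bit 0 → (0xe5341dbb>>0)&0xfffffff = 0x5341dbb  ←
seq:4 @ bit 28 → (0xe5341dbb>>28)&0xf = 0xe

87301563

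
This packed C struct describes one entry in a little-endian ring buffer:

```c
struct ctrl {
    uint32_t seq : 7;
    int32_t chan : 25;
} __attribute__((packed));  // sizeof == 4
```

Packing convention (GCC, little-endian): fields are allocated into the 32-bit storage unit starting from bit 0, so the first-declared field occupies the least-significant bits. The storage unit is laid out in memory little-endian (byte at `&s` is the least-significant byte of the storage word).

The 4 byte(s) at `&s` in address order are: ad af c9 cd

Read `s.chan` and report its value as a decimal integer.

-6581409

[0]=0xad [1]=0xaf [2]=0xc9 [3]=0xcd (little-endian) → word 0xcdc9afad
seq [0+:7] = (word>>0) & 0x7f = 45
chan [7+:25] = (word>>7) & 0x1ffffff = 26973023  ←
chan signed 25b, MSB=1: 26973023 - 33554432 = -6581409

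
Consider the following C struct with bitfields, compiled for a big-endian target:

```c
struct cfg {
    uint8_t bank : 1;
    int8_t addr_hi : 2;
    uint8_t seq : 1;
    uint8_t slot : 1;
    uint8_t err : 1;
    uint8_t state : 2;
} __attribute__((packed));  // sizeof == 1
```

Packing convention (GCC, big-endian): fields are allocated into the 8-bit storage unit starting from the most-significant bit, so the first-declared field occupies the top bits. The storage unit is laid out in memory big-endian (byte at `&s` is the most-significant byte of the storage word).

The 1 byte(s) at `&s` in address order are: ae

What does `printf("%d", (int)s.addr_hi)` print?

1

[0]=0xae (big-endian) → word 0xae
bank:1 @ bit 7 → (0xae>>7)&0x1 = 0x1
addr_hi:2 @ bit 5 → (0xae>>5)&0x3 = 0x1  ←
seq:1 @ bit 4 → (0xae>>4)&0x1 = 0x0
slot:1 @ bit 3 → (0xae>>3)&0x1 = 0x1
err:1 @ bit 2 → (0xae>>2)&0x1 = 0x1
state:2 @ bit 0 → (0xae>>0)&0x3 = 0x2
addr_hi signed 2b, MSB=0: value = 1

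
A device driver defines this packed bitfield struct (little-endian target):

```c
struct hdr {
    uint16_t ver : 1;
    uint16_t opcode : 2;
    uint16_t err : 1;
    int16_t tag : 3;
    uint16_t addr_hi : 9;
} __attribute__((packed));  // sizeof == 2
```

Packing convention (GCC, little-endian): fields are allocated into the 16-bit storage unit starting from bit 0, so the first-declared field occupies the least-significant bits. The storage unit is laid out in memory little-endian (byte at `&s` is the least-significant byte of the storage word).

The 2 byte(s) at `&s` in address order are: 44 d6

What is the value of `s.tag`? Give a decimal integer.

[0]=0x44 [1]=0xd6 (little-endian) → word 0xd644
ver [0+:1] = (word>>0) & 0x1 = 0
opcode [1+:2] = (word>>1) & 0x3 = 2
err [3+:1] = (word>>3) & 0x1 = 0
tag [4+:3] = (word>>4) & 0x7 = 4  ←
addr_hi [7+:9] = (word>>7) & 0x1ff = 428
tag signed 3b, MSB=1: 4 - 8 = -4

-4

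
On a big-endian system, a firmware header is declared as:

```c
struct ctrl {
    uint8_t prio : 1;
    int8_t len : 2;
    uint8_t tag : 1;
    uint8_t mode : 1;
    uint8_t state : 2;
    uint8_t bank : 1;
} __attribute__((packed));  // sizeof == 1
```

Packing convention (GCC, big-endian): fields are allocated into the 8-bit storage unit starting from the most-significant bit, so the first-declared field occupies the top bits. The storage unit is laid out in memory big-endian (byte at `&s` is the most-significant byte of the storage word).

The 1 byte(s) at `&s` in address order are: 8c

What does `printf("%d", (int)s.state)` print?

2

[0]=0x8c (big-endian) → word 0x8c
prio [7+:1] = (word>>7) & 0x1 = 1
len [5+:2] = (word>>5) & 0x3 = 0
tag [4+:1] = (word>>4) & 0x1 = 0
mode [3+:1] = (word>>3) & 0x1 = 1
state [1+:2] = (word>>1) & 0x3 = 2  ←
bank [0+:1] = (word>>0) & 0x1 = 0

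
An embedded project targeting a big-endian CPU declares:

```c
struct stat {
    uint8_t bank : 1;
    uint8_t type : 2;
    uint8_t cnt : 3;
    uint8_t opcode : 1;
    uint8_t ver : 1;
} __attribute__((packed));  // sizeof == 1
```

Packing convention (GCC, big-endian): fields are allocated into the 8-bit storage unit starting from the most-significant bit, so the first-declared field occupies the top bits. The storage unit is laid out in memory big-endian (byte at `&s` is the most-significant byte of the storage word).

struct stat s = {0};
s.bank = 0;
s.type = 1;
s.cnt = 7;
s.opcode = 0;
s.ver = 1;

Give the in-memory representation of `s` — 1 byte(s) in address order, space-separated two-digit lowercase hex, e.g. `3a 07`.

bank:1 = 0 → 0x0 << 7 → word 0x00
type:2 = 1 → 0x1 << 5 → word 0x20
cnt:3 = 7 → 0x7 << 2 → word 0x3c
opcode:1 = 0 → 0x0 << 1 → word 0x3c
ver:1 = 1 → 0x1 << 0 → word 0x3d
word = 0x3d → big-endian bytes:
  [0]=0x3d

3d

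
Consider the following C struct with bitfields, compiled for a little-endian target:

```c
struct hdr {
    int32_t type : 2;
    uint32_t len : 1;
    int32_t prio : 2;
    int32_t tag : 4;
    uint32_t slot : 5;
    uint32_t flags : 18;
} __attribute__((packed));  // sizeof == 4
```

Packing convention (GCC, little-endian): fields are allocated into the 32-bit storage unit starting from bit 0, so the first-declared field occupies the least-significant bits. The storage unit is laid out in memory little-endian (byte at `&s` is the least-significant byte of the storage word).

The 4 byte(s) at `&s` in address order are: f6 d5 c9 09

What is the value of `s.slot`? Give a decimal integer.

[0]=0xf6 [1]=0xd5 [2]=0xc9 [3]=0x09 (little-endian) → word 0x09c9d5f6
type [0+:2] = (word>>0) & 0x3 = 2
len [2+:1] = (word>>2) & 0x1 = 1
prio [3+:2] = (word>>3) & 0x3 = 2
tag [5+:4] = (word>>5) & 0xf = 15
slot [9+:5] = (word>>9) & 0x1f = 10  ←
flags [14+:18] = (word>>14) & 0x3ffff = 10023

10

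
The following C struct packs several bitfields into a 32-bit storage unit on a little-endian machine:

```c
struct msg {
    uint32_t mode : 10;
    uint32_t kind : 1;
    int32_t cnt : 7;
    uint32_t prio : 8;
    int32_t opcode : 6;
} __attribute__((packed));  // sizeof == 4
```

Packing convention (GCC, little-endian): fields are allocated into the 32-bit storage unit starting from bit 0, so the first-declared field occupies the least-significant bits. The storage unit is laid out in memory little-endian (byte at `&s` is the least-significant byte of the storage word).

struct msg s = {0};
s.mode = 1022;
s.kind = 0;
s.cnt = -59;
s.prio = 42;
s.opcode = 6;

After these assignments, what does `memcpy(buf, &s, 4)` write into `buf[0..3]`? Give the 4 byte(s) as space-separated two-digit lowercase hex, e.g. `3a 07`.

fe 2b aa 18

[0+:10] mode=1022 & 0x3ff = 0x3fe; word=0x000003fe
[10+:1] kind=0 & 0x1 = 0x0; word=0x000003fe
[11+:7] cnt=-59 & 0x7f = 0x45; word=0x00022bfe
[18+:8] prio=42 & 0xff = 0x2a; word=0x00aa2bfe
[26+:6] opcode=6 & 0x3f = 0x6; word=0x18aa2bfe
word = 0x18aa2bfe → little-endian bytes:
  [0]=0xfe  [1]=0x2b  [2]=0xaa  [3]=0x18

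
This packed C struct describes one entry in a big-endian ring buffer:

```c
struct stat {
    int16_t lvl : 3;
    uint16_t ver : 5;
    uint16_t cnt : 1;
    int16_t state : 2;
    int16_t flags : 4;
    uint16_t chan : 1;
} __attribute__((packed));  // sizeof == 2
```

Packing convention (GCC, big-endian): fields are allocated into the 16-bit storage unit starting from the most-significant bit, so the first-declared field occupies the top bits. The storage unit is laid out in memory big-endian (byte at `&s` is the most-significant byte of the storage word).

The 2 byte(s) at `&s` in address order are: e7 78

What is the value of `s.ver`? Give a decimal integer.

7

[0]=0xe7 [1]=0x78 (big-endian) → word 0xe778
lvl [13+:3] = (word>>13) & 0x7 = 7
ver [8+:5] = (word>>8) & 0x1f = 7  ←
cnt [7+:1] = (word>>7) & 0x1 = 0
state [5+:2] = (word>>5) & 0x3 = 3
flags [1+:4] = (word>>1) & 0xf = 12
chan [0+:1] = (word>>0) & 0x1 = 0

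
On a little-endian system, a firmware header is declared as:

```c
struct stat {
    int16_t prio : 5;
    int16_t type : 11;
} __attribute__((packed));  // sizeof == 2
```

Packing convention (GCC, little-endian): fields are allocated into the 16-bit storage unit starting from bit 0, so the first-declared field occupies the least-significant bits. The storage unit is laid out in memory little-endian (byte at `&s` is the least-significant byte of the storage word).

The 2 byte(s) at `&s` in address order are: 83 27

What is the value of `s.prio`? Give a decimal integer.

[0]=0x83 [1]=0x27 (little-endian) → word 0x2783
prio:5 @ bit 0 → (0x2783>>0)&0x1f = 0x3  ←
type:11 @ bit 5 → (0x2783>>5)&0x7ff = 0x13c
prio signed 5b, MSB=0: value = 3

3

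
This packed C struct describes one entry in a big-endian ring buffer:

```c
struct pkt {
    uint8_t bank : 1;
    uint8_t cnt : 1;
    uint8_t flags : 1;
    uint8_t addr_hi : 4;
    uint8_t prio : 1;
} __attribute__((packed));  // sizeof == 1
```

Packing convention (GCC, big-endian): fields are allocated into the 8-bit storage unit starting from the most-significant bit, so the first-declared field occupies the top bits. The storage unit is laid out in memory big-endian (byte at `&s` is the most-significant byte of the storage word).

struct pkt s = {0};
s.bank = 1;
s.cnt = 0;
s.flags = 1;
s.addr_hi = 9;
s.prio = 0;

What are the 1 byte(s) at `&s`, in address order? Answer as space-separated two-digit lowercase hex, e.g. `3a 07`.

[7+:1] bank=1 & 0x1 = 0x1; word=0x80
[6+:1] cnt=0 & 0x1 = 0x0; word=0x80
[5+:1] flags=1 & 0x1 = 0x1; word=0xa0
[1+:4] addr_hi=9 & 0xf = 0x9; word=0xb2
[0+:1] prio=0 & 0x1 = 0x0; word=0xb2
word = 0xb2 → big-endian bytes:
  [0]=0xb2

b2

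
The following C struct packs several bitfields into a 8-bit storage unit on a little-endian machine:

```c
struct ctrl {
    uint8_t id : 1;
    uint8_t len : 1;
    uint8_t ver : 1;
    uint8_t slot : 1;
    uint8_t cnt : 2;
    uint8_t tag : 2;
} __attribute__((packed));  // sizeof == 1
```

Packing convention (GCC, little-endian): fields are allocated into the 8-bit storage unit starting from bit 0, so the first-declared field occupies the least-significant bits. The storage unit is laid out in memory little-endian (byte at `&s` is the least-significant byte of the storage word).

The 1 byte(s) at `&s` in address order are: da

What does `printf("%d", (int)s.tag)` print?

[0]=0xda (little-endian) → word 0xda
id:1 @ bit 0 → (0xda>>0)&0x1 = 0x0
len:1 @ bit 1 → (0xda>>1)&0x1 = 0x1
ver:1 @ bit 2 → (0xda>>2)&0x1 = 0x0
slot:1 @ bit 3 → (0xda>>3)&0x1 = 0x1
cnt:2 @ bit 4 → (0xda>>4)&0x3 = 0x1
tag:2 @ bit 6 → (0xda>>6)&0x3 = 0x3  ←

3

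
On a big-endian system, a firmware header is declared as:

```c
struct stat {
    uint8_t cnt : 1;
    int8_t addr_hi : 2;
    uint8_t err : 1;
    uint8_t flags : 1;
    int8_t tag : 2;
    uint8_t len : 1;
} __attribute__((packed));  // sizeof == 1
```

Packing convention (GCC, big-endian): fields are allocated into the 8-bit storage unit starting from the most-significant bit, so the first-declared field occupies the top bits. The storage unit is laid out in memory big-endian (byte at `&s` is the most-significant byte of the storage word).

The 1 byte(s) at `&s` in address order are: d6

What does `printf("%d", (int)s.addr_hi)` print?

[0]=0xd6 (big-endian) → word 0xd6
cnt:1 @ bit 7 → (0xd6>>7)&0x1 = 0x1
addr_hi:2 @ bit 5 → (0xd6>>5)&0x3 = 0x2  ←
err:1 @ bit 4 → (0xd6>>4)&0x1 = 0x1
flags:1 @ bit 3 → (0xd6>>3)&0x1 = 0x0
tag:2 @ bit 1 → (0xd6>>1)&0x3 = 0x3
len:1 @ bit 0 → (0xd6>>0)&0x1 = 0x0
addr_hi signed 2b, MSB=1: 2 - 4 = -2

-2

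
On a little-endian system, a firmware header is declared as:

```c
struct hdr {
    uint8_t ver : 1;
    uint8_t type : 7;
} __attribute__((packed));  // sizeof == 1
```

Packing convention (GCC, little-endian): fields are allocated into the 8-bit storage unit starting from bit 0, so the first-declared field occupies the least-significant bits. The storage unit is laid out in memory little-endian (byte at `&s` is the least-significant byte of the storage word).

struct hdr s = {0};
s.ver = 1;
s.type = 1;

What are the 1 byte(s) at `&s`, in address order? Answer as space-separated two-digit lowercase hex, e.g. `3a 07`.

03

ver (1b) val=1 bits=0x1 at bit 0: 0x01
type (7b) val=1 bits=0x1 at bit 1: 0x03
word = 0x03 → little-endian bytes:
  [0]=0x03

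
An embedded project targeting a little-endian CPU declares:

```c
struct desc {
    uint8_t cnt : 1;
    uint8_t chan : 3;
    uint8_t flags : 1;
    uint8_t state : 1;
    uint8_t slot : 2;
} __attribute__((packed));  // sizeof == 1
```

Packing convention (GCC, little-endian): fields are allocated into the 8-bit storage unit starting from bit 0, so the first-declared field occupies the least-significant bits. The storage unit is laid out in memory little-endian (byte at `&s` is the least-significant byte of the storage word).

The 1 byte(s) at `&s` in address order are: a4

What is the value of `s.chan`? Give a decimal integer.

2

[0]=0xa4 (little-endian) → word 0xa4
cnt:1 @ bit 0 → (0xa4>>0)&0x1 = 0x0
chan:3 @ bit 1 → (0xa4>>1)&0x7 = 0x2  ←
flags:1 @ bit 4 → (0xa4>>4)&0x1 = 0x0
state:1 @ bit 5 → (0xa4>>5)&0x1 = 0x1
slot:2 @ bit 6 → (0xa4>>6)&0x3 = 0x2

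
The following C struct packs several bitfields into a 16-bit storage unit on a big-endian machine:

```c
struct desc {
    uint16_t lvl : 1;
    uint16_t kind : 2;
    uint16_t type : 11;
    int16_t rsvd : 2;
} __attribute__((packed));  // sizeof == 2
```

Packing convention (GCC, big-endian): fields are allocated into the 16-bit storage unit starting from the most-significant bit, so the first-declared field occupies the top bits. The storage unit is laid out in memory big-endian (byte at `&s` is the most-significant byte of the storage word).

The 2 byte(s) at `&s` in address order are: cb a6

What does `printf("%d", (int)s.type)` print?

745

[0]=0xcb [1]=0xa6 (big-endian) → word 0xcba6
lvl [15+:1] = (word>>15) & 0x1 = 1
kind [13+:2] = (word>>13) & 0x3 = 2
type [2+:11] = (word>>2) & 0x7ff = 745  ←
rsvd [0+:2] = (word>>0) & 0x3 = 2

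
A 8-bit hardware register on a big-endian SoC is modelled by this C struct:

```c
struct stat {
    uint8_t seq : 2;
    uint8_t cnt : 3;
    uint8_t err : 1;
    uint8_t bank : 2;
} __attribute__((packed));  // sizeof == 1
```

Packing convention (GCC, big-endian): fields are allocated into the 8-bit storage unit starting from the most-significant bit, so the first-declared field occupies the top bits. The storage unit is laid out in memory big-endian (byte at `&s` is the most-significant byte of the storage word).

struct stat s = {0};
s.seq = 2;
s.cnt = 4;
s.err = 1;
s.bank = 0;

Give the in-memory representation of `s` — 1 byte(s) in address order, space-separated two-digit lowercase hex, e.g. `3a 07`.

seq (2b) val=2 bits=0x2 at bit 6: 0x80
cnt (3b) val=4 bits=0x4 at bit 3: 0xa0
err (1b) val=1 bits=0x1 at bit 2: 0xa4
bank (2b) val=0 bits=0x0 at bit 0: 0xa4
word = 0xa4 → big-endian bytes:
  [0]=0xa4

a4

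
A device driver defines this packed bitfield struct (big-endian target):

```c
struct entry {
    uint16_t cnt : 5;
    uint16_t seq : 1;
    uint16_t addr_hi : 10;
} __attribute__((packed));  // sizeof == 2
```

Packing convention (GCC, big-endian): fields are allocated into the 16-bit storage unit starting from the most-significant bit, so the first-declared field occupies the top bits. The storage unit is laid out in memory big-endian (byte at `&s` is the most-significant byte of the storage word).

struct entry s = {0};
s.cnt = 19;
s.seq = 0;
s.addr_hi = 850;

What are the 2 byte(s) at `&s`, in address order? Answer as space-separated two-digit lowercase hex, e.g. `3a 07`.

9b 52

cnt:5 = 19 → 0x13 << 11 → word 0x9800
seq:1 = 0 → 0x0 << 10 → word 0x9800
addr_hi:10 = 850 → 0x352 << 0 → word 0x9b52
word = 0x9b52 → big-endian bytes:
  [0]=0x9b  [1]=0x52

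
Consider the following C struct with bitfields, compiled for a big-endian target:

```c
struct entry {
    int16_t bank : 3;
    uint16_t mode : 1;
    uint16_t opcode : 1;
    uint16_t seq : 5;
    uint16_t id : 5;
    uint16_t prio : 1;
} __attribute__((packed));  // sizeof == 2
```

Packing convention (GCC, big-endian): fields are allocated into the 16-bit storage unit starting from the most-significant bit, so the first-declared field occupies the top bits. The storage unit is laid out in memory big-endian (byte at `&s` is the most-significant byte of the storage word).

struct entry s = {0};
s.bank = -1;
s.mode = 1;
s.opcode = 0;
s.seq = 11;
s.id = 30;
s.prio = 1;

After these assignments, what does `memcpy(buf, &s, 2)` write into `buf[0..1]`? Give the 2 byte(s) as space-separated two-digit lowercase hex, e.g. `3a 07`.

bank:3 = -1 → 0x7 << 13 → word 0xe000
mode:1 = 1 → 0x1 << 12 → word 0xf000
opcode:1 = 0 → 0x0 << 11 → word 0xf000
seq:5 = 11 → 0xb << 6 → word 0xf2c0
id:5 = 30 → 0x1e << 1 → word 0xf2fc
prio:1 = 1 → 0x1 << 0 → word 0xf2fd
word = 0xf2fd → big-endian bytes:
  [0]=0xf2  [1]=0xfd

f2 fd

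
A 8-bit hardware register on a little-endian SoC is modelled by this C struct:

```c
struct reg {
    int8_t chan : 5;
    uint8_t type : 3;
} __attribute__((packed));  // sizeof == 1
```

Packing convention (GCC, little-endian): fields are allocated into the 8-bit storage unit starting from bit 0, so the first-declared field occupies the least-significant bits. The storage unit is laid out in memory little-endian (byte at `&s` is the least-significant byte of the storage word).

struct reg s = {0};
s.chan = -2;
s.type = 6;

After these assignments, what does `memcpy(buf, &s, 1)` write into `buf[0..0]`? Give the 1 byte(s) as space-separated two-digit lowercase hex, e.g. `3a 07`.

chan (5b) val=-2 bits=0x1e at bit 0: 0x1e
type (3b) val=6 bits=0x6 at bit 5: 0xde
word = 0xde → little-endian bytes:
  [0]=0xde

de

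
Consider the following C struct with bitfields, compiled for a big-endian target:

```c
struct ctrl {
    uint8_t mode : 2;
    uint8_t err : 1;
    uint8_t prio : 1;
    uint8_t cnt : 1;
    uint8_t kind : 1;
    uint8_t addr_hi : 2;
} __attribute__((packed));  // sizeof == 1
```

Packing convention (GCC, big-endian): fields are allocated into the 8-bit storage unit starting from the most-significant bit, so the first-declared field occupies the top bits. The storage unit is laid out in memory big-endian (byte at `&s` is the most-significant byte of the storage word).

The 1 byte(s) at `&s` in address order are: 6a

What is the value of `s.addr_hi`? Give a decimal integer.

2

[0]=0x6a (big-endian) → word 0x6a
mode [6+:2] = (word>>6) & 0x3 = 1
err [5+:1] = (word>>5) & 0x1 = 1
prio [4+:1] = (word>>4) & 0x1 = 0
cnt [3+:1] = (word>>3) & 0x1 = 1
kind [2+:1] = (word>>2) & 0x1 = 0
addr_hi [0+:2] = (word>>0) & 0x3 = 2  ←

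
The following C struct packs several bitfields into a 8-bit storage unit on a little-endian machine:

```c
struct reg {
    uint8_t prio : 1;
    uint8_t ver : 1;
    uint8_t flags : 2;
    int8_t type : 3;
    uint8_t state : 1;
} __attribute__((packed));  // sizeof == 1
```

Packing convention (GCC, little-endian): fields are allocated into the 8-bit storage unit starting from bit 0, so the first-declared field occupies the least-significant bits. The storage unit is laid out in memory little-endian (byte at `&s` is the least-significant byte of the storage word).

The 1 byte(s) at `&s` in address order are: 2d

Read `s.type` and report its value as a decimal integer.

2

[0]=0x2d (little-endian) → word 0x2d
prio:1 @ bit 0 → (0x2d>>0)&0x1 = 0x1
ver:1 @ bit 1 → (0x2d>>1)&0x1 = 0x0
flags:2 @ bit 2 → (0x2d>>2)&0x3 = 0x3
type:3 @ bit 4 → (0x2d>>4)&0x7 = 0x2  ←
state:1 @ bit 7 → (0x2d>>7)&0x1 = 0x0
type signed 3b, MSB=0: value = 2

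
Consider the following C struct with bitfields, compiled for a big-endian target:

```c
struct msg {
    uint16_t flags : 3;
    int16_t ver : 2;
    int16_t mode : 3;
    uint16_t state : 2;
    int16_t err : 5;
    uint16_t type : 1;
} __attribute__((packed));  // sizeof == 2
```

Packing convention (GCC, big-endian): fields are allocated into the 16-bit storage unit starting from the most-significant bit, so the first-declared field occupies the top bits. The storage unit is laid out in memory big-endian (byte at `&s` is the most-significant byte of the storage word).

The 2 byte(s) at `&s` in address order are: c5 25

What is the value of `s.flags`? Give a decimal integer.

6

[0]=0xc5 [1]=0x25 (big-endian) → word 0xc525
flags [13+:3] = (word>>13) & 0x7 = 6  ←
ver [11+:2] = (word>>11) & 0x3 = 0
mode [8+:3] = (word>>8) & 0x7 = 5
state [6+:2] = (word>>6) & 0x3 = 0
err [1+:5] = (word>>1) & 0x1f = 18
type [0+:1] = (word>>0) & 0x1 = 1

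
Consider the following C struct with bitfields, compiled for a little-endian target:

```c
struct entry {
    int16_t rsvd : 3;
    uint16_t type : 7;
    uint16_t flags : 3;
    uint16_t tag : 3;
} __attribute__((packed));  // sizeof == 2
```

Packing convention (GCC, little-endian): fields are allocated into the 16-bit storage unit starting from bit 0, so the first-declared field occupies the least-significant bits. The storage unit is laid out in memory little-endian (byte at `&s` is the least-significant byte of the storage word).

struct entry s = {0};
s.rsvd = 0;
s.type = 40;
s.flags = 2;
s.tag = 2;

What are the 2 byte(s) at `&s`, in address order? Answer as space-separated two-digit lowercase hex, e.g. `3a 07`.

rsvd (3b) val=0 bits=0x0 at bit 0: 0x0000
type (7b) val=40 bits=0x28 at bit 3: 0x0140
flags (3b) val=2 bits=0x2 at bit 10: 0x0940
tag (3b) val=2 bits=0x2 at bit 13: 0x4940
word = 0x4940 → little-endian bytes:
  [0]=0x40  [1]=0x49

40 49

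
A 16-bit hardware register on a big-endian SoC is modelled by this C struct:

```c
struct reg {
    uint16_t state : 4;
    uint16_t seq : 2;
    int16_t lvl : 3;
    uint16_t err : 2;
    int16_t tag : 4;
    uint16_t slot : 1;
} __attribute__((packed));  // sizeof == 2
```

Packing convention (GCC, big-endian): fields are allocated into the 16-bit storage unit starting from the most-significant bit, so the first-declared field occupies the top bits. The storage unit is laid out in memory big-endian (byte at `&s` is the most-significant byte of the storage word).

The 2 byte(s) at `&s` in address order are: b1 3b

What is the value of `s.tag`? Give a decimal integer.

-3

[0]=0xb1 [1]=0x3b (big-endian) → word 0xb13b
state [12+:4] = (word>>12) & 0xf = 11
seq [10+:2] = (word>>10) & 0x3 = 0
lvl [7+:3] = (word>>7) & 0x7 = 2
err [5+:2] = (word>>5) & 0x3 = 1
tag [1+:4] = (word>>1) & 0xf = 13  ←
slot [0+:1] = (word>>0) & 0x1 = 1
tag signed 4b, MSB=1: 13 - 16 = -3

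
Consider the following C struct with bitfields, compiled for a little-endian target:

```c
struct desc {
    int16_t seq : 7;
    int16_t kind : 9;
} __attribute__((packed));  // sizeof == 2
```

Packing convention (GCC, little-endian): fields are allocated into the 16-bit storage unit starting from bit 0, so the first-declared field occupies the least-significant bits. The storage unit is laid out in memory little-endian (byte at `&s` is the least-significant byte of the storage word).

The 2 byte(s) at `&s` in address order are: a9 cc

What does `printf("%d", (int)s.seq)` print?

41

[0]=0xa9 [1]=0xcc (little-endian) → word 0xcca9
seq:7 @ bit 0 → (0xcca9>>0)&0x7f = 0x29  ←
kind:9 @ bit 7 → (0xcca9>>7)&0x1ff = 0x199
seq signed 7b, MSB=0: value = 41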